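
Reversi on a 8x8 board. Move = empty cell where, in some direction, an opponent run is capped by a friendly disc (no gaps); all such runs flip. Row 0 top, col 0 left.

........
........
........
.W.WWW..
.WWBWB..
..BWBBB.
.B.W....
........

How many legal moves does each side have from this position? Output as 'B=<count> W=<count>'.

Answer: B=10 W=10

Derivation:
-- B to move --
(2,0): no bracket -> illegal
(2,1): no bracket -> illegal
(2,2): flips 2 -> legal
(2,3): flips 2 -> legal
(2,4): flips 2 -> legal
(2,5): flips 2 -> legal
(2,6): no bracket -> illegal
(3,0): flips 1 -> legal
(3,2): flips 1 -> legal
(3,6): no bracket -> illegal
(4,0): flips 2 -> legal
(4,6): no bracket -> illegal
(5,0): no bracket -> illegal
(5,1): no bracket -> illegal
(6,2): no bracket -> illegal
(6,4): no bracket -> illegal
(7,2): flips 1 -> legal
(7,3): flips 2 -> legal
(7,4): flips 1 -> legal
B mobility = 10
-- W to move --
(3,2): no bracket -> illegal
(3,6): flips 2 -> legal
(4,6): flips 1 -> legal
(4,7): no bracket -> illegal
(5,0): no bracket -> illegal
(5,1): flips 1 -> legal
(5,7): flips 3 -> legal
(6,0): no bracket -> illegal
(6,2): flips 1 -> legal
(6,4): flips 1 -> legal
(6,5): flips 2 -> legal
(6,6): flips 1 -> legal
(6,7): flips 2 -> legal
(7,0): flips 3 -> legal
(7,1): no bracket -> illegal
(7,2): no bracket -> illegal
W mobility = 10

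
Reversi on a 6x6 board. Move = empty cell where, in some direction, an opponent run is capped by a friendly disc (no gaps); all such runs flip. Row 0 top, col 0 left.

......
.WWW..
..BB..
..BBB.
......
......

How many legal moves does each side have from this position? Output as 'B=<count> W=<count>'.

-- B to move --
(0,0): flips 1 -> legal
(0,1): flips 1 -> legal
(0,2): flips 1 -> legal
(0,3): flips 1 -> legal
(0,4): flips 1 -> legal
(1,0): no bracket -> illegal
(1,4): no bracket -> illegal
(2,0): no bracket -> illegal
(2,1): no bracket -> illegal
(2,4): no bracket -> illegal
B mobility = 5
-- W to move --
(1,4): no bracket -> illegal
(2,1): no bracket -> illegal
(2,4): no bracket -> illegal
(2,5): no bracket -> illegal
(3,1): flips 1 -> legal
(3,5): no bracket -> illegal
(4,1): no bracket -> illegal
(4,2): flips 2 -> legal
(4,3): flips 2 -> legal
(4,4): flips 2 -> legal
(4,5): flips 2 -> legal
W mobility = 5

Answer: B=5 W=5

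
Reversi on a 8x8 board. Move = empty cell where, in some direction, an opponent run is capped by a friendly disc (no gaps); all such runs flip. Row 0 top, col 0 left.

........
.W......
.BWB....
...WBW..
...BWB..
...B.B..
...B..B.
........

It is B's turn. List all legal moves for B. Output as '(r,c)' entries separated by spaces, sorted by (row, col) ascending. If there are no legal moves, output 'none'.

Answer: (0,0) (0,1) (2,5) (2,6) (3,2) (3,6) (5,4)

Derivation:
(0,0): flips 4 -> legal
(0,1): flips 1 -> legal
(0,2): no bracket -> illegal
(1,0): no bracket -> illegal
(1,2): no bracket -> illegal
(1,3): no bracket -> illegal
(2,0): no bracket -> illegal
(2,4): no bracket -> illegal
(2,5): flips 1 -> legal
(2,6): flips 2 -> legal
(3,1): no bracket -> illegal
(3,2): flips 1 -> legal
(3,6): flips 1 -> legal
(4,2): no bracket -> illegal
(4,6): no bracket -> illegal
(5,4): flips 1 -> legal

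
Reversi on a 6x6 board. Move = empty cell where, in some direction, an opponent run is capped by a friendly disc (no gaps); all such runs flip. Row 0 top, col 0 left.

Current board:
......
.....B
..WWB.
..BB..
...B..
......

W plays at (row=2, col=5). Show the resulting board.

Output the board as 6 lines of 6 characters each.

Answer: ......
.....B
..WWWW
..BB..
...B..
......

Derivation:
Place W at (2,5); scan 8 dirs for brackets.
Dir NW: first cell '.' (not opp) -> no flip
Dir N: opp run (1,5), next='.' -> no flip
Dir NE: edge -> no flip
Dir W: opp run (2,4) capped by W -> flip
Dir E: edge -> no flip
Dir SW: first cell '.' (not opp) -> no flip
Dir S: first cell '.' (not opp) -> no flip
Dir SE: edge -> no flip
All flips: (2,4)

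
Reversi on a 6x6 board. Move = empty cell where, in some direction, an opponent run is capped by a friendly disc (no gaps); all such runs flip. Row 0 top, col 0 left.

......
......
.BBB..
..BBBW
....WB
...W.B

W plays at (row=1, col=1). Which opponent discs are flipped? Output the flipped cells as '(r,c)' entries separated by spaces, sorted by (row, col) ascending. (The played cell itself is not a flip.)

Answer: (2,2) (3,3)

Derivation:
Dir NW: first cell '.' (not opp) -> no flip
Dir N: first cell '.' (not opp) -> no flip
Dir NE: first cell '.' (not opp) -> no flip
Dir W: first cell '.' (not opp) -> no flip
Dir E: first cell '.' (not opp) -> no flip
Dir SW: first cell '.' (not opp) -> no flip
Dir S: opp run (2,1), next='.' -> no flip
Dir SE: opp run (2,2) (3,3) capped by W -> flip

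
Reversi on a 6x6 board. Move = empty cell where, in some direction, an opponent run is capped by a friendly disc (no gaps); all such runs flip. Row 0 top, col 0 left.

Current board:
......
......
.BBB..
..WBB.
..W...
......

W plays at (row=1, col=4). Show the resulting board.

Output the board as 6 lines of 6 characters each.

Place W at (1,4); scan 8 dirs for brackets.
Dir NW: first cell '.' (not opp) -> no flip
Dir N: first cell '.' (not opp) -> no flip
Dir NE: first cell '.' (not opp) -> no flip
Dir W: first cell '.' (not opp) -> no flip
Dir E: first cell '.' (not opp) -> no flip
Dir SW: opp run (2,3) capped by W -> flip
Dir S: first cell '.' (not opp) -> no flip
Dir SE: first cell '.' (not opp) -> no flip
All flips: (2,3)

Answer: ......
....W.
.BBW..
..WBB.
..W...
......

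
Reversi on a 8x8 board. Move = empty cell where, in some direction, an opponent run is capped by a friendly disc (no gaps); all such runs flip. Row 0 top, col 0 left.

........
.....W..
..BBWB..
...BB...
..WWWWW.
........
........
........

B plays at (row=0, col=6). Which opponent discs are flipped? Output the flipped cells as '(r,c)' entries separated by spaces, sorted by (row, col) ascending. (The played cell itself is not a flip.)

Answer: (1,5) (2,4)

Derivation:
Dir NW: edge -> no flip
Dir N: edge -> no flip
Dir NE: edge -> no flip
Dir W: first cell '.' (not opp) -> no flip
Dir E: first cell '.' (not opp) -> no flip
Dir SW: opp run (1,5) (2,4) capped by B -> flip
Dir S: first cell '.' (not opp) -> no flip
Dir SE: first cell '.' (not opp) -> no flip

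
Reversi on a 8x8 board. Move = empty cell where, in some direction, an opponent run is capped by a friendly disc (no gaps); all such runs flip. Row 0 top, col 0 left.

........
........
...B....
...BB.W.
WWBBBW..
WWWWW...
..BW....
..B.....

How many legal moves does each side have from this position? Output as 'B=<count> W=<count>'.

Answer: B=8 W=10

Derivation:
-- B to move --
(2,5): no bracket -> illegal
(2,6): no bracket -> illegal
(2,7): flips 4 -> legal
(3,0): no bracket -> illegal
(3,1): no bracket -> illegal
(3,2): no bracket -> illegal
(3,5): no bracket -> illegal
(3,7): no bracket -> illegal
(4,6): flips 1 -> legal
(4,7): no bracket -> illegal
(5,5): no bracket -> illegal
(5,6): flips 1 -> legal
(6,0): flips 1 -> legal
(6,1): flips 1 -> legal
(6,4): flips 3 -> legal
(6,5): flips 1 -> legal
(7,3): flips 2 -> legal
(7,4): no bracket -> illegal
B mobility = 8
-- W to move --
(1,2): flips 2 -> legal
(1,3): flips 3 -> legal
(1,4): no bracket -> illegal
(2,2): no bracket -> illegal
(2,4): flips 4 -> legal
(2,5): flips 2 -> legal
(3,1): flips 1 -> legal
(3,2): flips 2 -> legal
(3,5): flips 1 -> legal
(5,5): no bracket -> illegal
(6,1): flips 1 -> legal
(7,1): flips 1 -> legal
(7,3): flips 1 -> legal
W mobility = 10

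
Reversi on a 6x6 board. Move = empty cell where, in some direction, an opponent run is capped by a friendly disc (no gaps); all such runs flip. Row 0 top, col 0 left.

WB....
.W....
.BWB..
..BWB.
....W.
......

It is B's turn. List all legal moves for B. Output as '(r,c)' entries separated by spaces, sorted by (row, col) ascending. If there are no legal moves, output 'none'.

(0,2): no bracket -> illegal
(1,0): no bracket -> illegal
(1,2): flips 1 -> legal
(1,3): no bracket -> illegal
(2,0): no bracket -> illegal
(2,4): no bracket -> illegal
(3,1): no bracket -> illegal
(3,5): no bracket -> illegal
(4,2): no bracket -> illegal
(4,3): flips 1 -> legal
(4,5): no bracket -> illegal
(5,3): no bracket -> illegal
(5,4): flips 1 -> legal
(5,5): no bracket -> illegal

Answer: (1,2) (4,3) (5,4)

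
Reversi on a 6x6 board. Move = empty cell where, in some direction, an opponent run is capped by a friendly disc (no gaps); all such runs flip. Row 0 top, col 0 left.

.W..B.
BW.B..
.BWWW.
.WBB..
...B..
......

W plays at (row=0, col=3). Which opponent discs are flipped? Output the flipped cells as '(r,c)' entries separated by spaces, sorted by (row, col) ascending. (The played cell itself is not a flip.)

Answer: (1,3)

Derivation:
Dir NW: edge -> no flip
Dir N: edge -> no flip
Dir NE: edge -> no flip
Dir W: first cell '.' (not opp) -> no flip
Dir E: opp run (0,4), next='.' -> no flip
Dir SW: first cell '.' (not opp) -> no flip
Dir S: opp run (1,3) capped by W -> flip
Dir SE: first cell '.' (not opp) -> no flip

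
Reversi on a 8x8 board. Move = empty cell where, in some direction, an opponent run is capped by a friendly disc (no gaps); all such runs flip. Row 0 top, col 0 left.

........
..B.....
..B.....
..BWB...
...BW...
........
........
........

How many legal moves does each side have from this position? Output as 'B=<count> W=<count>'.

-- B to move --
(2,3): flips 1 -> legal
(2,4): no bracket -> illegal
(3,5): no bracket -> illegal
(4,2): no bracket -> illegal
(4,5): flips 1 -> legal
(5,3): no bracket -> illegal
(5,4): flips 1 -> legal
(5,5): flips 2 -> legal
B mobility = 4
-- W to move --
(0,1): no bracket -> illegal
(0,2): no bracket -> illegal
(0,3): no bracket -> illegal
(1,1): flips 1 -> legal
(1,3): no bracket -> illegal
(2,1): no bracket -> illegal
(2,3): no bracket -> illegal
(2,4): flips 1 -> legal
(2,5): no bracket -> illegal
(3,1): flips 1 -> legal
(3,5): flips 1 -> legal
(4,1): no bracket -> illegal
(4,2): flips 1 -> legal
(4,5): no bracket -> illegal
(5,2): no bracket -> illegal
(5,3): flips 1 -> legal
(5,4): no bracket -> illegal
W mobility = 6

Answer: B=4 W=6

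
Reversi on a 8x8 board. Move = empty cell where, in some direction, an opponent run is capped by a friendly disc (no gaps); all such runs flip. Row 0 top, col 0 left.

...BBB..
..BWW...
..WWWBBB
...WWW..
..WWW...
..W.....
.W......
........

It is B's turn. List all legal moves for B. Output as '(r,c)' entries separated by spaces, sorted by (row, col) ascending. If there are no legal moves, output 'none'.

Answer: (1,5) (2,1) (3,1) (3,2) (4,5) (5,3) (5,4) (7,0)

Derivation:
(0,2): no bracket -> illegal
(1,1): no bracket -> illegal
(1,5): flips 2 -> legal
(2,1): flips 3 -> legal
(3,1): flips 2 -> legal
(3,2): flips 3 -> legal
(3,6): no bracket -> illegal
(4,1): no bracket -> illegal
(4,5): flips 3 -> legal
(4,6): no bracket -> illegal
(5,0): no bracket -> illegal
(5,1): no bracket -> illegal
(5,3): flips 6 -> legal
(5,4): flips 4 -> legal
(5,5): no bracket -> illegal
(6,0): no bracket -> illegal
(6,2): no bracket -> illegal
(6,3): no bracket -> illegal
(7,0): flips 4 -> legal
(7,1): no bracket -> illegal
(7,2): no bracket -> illegal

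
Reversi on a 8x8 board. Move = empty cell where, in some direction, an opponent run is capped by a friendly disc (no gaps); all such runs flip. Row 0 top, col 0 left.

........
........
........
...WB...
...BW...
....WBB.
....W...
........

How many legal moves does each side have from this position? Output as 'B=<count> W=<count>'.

Answer: B=8 W=8

Derivation:
-- B to move --
(2,2): flips 2 -> legal
(2,3): flips 1 -> legal
(2,4): no bracket -> illegal
(3,2): flips 1 -> legal
(3,5): no bracket -> illegal
(4,2): no bracket -> illegal
(4,5): flips 1 -> legal
(5,3): flips 1 -> legal
(6,3): no bracket -> illegal
(6,5): flips 1 -> legal
(7,3): flips 1 -> legal
(7,4): flips 3 -> legal
(7,5): no bracket -> illegal
B mobility = 8
-- W to move --
(2,3): no bracket -> illegal
(2,4): flips 1 -> legal
(2,5): no bracket -> illegal
(3,2): flips 1 -> legal
(3,5): flips 1 -> legal
(4,2): flips 1 -> legal
(4,5): no bracket -> illegal
(4,6): flips 1 -> legal
(4,7): no bracket -> illegal
(5,2): no bracket -> illegal
(5,3): flips 1 -> legal
(5,7): flips 2 -> legal
(6,5): no bracket -> illegal
(6,6): flips 1 -> legal
(6,7): no bracket -> illegal
W mobility = 8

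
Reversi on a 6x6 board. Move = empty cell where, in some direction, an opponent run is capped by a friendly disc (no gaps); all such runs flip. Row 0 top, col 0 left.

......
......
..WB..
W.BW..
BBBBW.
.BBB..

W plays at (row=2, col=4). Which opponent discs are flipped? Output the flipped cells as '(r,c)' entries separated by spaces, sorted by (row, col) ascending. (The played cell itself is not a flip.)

Answer: (2,3)

Derivation:
Dir NW: first cell '.' (not opp) -> no flip
Dir N: first cell '.' (not opp) -> no flip
Dir NE: first cell '.' (not opp) -> no flip
Dir W: opp run (2,3) capped by W -> flip
Dir E: first cell '.' (not opp) -> no flip
Dir SW: first cell 'W' (not opp) -> no flip
Dir S: first cell '.' (not opp) -> no flip
Dir SE: first cell '.' (not opp) -> no flip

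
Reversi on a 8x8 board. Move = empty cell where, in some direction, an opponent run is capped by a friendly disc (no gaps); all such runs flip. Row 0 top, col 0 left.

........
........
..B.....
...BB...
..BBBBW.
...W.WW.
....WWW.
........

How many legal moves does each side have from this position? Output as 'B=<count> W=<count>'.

-- B to move --
(3,5): no bracket -> illegal
(3,6): no bracket -> illegal
(3,7): no bracket -> illegal
(4,7): flips 1 -> legal
(5,2): no bracket -> illegal
(5,4): no bracket -> illegal
(5,7): no bracket -> illegal
(6,2): flips 1 -> legal
(6,3): flips 1 -> legal
(6,7): flips 1 -> legal
(7,3): no bracket -> illegal
(7,4): no bracket -> illegal
(7,5): flips 4 -> legal
(7,6): no bracket -> illegal
(7,7): flips 2 -> legal
B mobility = 6
-- W to move --
(1,1): flips 3 -> legal
(1,2): no bracket -> illegal
(1,3): no bracket -> illegal
(2,1): no bracket -> illegal
(2,3): flips 4 -> legal
(2,4): no bracket -> illegal
(2,5): no bracket -> illegal
(3,1): flips 1 -> legal
(3,2): no bracket -> illegal
(3,5): flips 2 -> legal
(3,6): no bracket -> illegal
(4,1): flips 4 -> legal
(5,1): no bracket -> illegal
(5,2): no bracket -> illegal
(5,4): no bracket -> illegal
W mobility = 5

Answer: B=6 W=5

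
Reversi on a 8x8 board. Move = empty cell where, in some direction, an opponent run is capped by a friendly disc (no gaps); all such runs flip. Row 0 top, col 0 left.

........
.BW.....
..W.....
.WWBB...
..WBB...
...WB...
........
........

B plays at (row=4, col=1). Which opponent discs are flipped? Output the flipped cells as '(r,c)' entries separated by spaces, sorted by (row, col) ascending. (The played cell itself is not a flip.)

Dir NW: first cell '.' (not opp) -> no flip
Dir N: opp run (3,1), next='.' -> no flip
Dir NE: opp run (3,2), next='.' -> no flip
Dir W: first cell '.' (not opp) -> no flip
Dir E: opp run (4,2) capped by B -> flip
Dir SW: first cell '.' (not opp) -> no flip
Dir S: first cell '.' (not opp) -> no flip
Dir SE: first cell '.' (not opp) -> no flip

Answer: (4,2)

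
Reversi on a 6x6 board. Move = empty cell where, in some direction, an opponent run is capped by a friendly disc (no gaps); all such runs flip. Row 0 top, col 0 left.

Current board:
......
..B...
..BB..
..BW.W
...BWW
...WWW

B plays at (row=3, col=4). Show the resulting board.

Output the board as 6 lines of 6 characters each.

Place B at (3,4); scan 8 dirs for brackets.
Dir NW: first cell 'B' (not opp) -> no flip
Dir N: first cell '.' (not opp) -> no flip
Dir NE: first cell '.' (not opp) -> no flip
Dir W: opp run (3,3) capped by B -> flip
Dir E: opp run (3,5), next=edge -> no flip
Dir SW: first cell 'B' (not opp) -> no flip
Dir S: opp run (4,4) (5,4), next=edge -> no flip
Dir SE: opp run (4,5), next=edge -> no flip
All flips: (3,3)

Answer: ......
..B...
..BB..
..BBBW
...BWW
...WWW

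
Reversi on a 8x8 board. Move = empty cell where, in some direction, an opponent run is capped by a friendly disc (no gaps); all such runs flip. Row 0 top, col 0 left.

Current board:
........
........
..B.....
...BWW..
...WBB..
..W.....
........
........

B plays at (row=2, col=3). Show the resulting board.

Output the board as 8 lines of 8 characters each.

Answer: ........
........
..BB....
...BBW..
...WBB..
..W.....
........
........

Derivation:
Place B at (2,3); scan 8 dirs for brackets.
Dir NW: first cell '.' (not opp) -> no flip
Dir N: first cell '.' (not opp) -> no flip
Dir NE: first cell '.' (not opp) -> no flip
Dir W: first cell 'B' (not opp) -> no flip
Dir E: first cell '.' (not opp) -> no flip
Dir SW: first cell '.' (not opp) -> no flip
Dir S: first cell 'B' (not opp) -> no flip
Dir SE: opp run (3,4) capped by B -> flip
All flips: (3,4)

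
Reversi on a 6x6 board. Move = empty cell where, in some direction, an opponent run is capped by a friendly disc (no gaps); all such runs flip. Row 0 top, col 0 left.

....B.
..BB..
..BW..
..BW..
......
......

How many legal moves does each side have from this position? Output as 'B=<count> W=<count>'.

Answer: B=5 W=6

Derivation:
-- B to move --
(1,4): flips 1 -> legal
(2,4): flips 1 -> legal
(3,4): flips 2 -> legal
(4,2): no bracket -> illegal
(4,3): flips 2 -> legal
(4,4): flips 1 -> legal
B mobility = 5
-- W to move --
(0,1): flips 1 -> legal
(0,2): no bracket -> illegal
(0,3): flips 1 -> legal
(0,5): no bracket -> illegal
(1,1): flips 1 -> legal
(1,4): no bracket -> illegal
(1,5): no bracket -> illegal
(2,1): flips 1 -> legal
(2,4): no bracket -> illegal
(3,1): flips 1 -> legal
(4,1): flips 1 -> legal
(4,2): no bracket -> illegal
(4,3): no bracket -> illegal
W mobility = 6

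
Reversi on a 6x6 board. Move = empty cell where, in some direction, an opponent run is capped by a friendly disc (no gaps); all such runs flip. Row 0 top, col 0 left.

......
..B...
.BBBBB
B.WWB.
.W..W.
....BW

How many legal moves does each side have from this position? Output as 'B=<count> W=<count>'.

-- B to move --
(3,1): flips 2 -> legal
(3,5): no bracket -> illegal
(4,0): no bracket -> illegal
(4,2): flips 2 -> legal
(4,3): flips 2 -> legal
(4,5): no bracket -> illegal
(5,0): flips 2 -> legal
(5,1): no bracket -> illegal
(5,2): flips 1 -> legal
(5,3): no bracket -> illegal
B mobility = 5
-- W to move --
(0,1): no bracket -> illegal
(0,2): flips 2 -> legal
(0,3): no bracket -> illegal
(1,0): flips 1 -> legal
(1,1): flips 1 -> legal
(1,3): flips 1 -> legal
(1,4): flips 3 -> legal
(1,5): flips 1 -> legal
(2,0): no bracket -> illegal
(3,1): no bracket -> illegal
(3,5): flips 1 -> legal
(4,0): no bracket -> illegal
(4,3): no bracket -> illegal
(4,5): no bracket -> illegal
(5,3): flips 1 -> legal
W mobility = 8

Answer: B=5 W=8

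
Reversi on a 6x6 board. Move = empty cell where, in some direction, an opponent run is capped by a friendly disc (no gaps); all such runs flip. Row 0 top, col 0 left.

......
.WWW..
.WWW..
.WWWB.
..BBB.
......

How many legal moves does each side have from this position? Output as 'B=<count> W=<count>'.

-- B to move --
(0,0): flips 3 -> legal
(0,1): flips 2 -> legal
(0,2): flips 3 -> legal
(0,3): flips 3 -> legal
(0,4): no bracket -> illegal
(1,0): flips 2 -> legal
(1,4): no bracket -> illegal
(2,0): flips 1 -> legal
(2,4): flips 1 -> legal
(3,0): flips 3 -> legal
(4,0): no bracket -> illegal
(4,1): no bracket -> illegal
B mobility = 8
-- W to move --
(2,4): no bracket -> illegal
(2,5): no bracket -> illegal
(3,5): flips 1 -> legal
(4,1): no bracket -> illegal
(4,5): flips 1 -> legal
(5,1): flips 1 -> legal
(5,2): flips 1 -> legal
(5,3): flips 2 -> legal
(5,4): flips 1 -> legal
(5,5): flips 1 -> legal
W mobility = 7

Answer: B=8 W=7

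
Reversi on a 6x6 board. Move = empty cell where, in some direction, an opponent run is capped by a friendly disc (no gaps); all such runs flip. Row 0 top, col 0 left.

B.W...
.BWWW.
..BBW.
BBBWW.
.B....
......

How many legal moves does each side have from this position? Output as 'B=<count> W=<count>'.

Answer: B=10 W=6

Derivation:
-- B to move --
(0,1): flips 1 -> legal
(0,3): flips 1 -> legal
(0,4): flips 1 -> legal
(0,5): flips 1 -> legal
(1,5): flips 3 -> legal
(2,1): no bracket -> illegal
(2,5): flips 1 -> legal
(3,5): flips 2 -> legal
(4,2): no bracket -> illegal
(4,3): flips 1 -> legal
(4,4): flips 1 -> legal
(4,5): flips 1 -> legal
B mobility = 10
-- W to move --
(0,1): no bracket -> illegal
(1,0): flips 1 -> legal
(2,0): flips 1 -> legal
(2,1): flips 2 -> legal
(4,0): flips 2 -> legal
(4,2): flips 2 -> legal
(4,3): no bracket -> illegal
(5,0): flips 3 -> legal
(5,1): no bracket -> illegal
(5,2): no bracket -> illegal
W mobility = 6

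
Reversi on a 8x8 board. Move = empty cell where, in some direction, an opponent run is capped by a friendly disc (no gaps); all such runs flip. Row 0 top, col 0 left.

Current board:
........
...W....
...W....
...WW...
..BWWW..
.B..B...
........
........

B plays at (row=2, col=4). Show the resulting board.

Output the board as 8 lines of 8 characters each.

Answer: ........
...W....
...WB...
...BB...
..BWBW..
.B..B...
........
........

Derivation:
Place B at (2,4); scan 8 dirs for brackets.
Dir NW: opp run (1,3), next='.' -> no flip
Dir N: first cell '.' (not opp) -> no flip
Dir NE: first cell '.' (not opp) -> no flip
Dir W: opp run (2,3), next='.' -> no flip
Dir E: first cell '.' (not opp) -> no flip
Dir SW: opp run (3,3) capped by B -> flip
Dir S: opp run (3,4) (4,4) capped by B -> flip
Dir SE: first cell '.' (not opp) -> no flip
All flips: (3,3) (3,4) (4,4)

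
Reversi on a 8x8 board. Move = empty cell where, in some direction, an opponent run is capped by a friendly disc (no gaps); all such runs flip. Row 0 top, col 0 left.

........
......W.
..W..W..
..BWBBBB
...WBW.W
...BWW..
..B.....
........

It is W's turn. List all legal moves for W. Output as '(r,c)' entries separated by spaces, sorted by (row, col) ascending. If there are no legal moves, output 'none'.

(2,1): flips 1 -> legal
(2,3): flips 1 -> legal
(2,4): flips 2 -> legal
(2,6): no bracket -> illegal
(2,7): flips 2 -> legal
(3,1): flips 1 -> legal
(4,1): no bracket -> illegal
(4,2): flips 1 -> legal
(4,6): no bracket -> illegal
(5,1): no bracket -> illegal
(5,2): flips 1 -> legal
(6,1): no bracket -> illegal
(6,3): flips 1 -> legal
(6,4): no bracket -> illegal
(7,1): no bracket -> illegal
(7,2): no bracket -> illegal
(7,3): no bracket -> illegal

Answer: (2,1) (2,3) (2,4) (2,7) (3,1) (4,2) (5,2) (6,3)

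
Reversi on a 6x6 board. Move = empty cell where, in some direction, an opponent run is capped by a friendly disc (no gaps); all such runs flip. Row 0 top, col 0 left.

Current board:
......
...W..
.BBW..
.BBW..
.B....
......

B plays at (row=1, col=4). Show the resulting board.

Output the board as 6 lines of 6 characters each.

Place B at (1,4); scan 8 dirs for brackets.
Dir NW: first cell '.' (not opp) -> no flip
Dir N: first cell '.' (not opp) -> no flip
Dir NE: first cell '.' (not opp) -> no flip
Dir W: opp run (1,3), next='.' -> no flip
Dir E: first cell '.' (not opp) -> no flip
Dir SW: opp run (2,3) capped by B -> flip
Dir S: first cell '.' (not opp) -> no flip
Dir SE: first cell '.' (not opp) -> no flip
All flips: (2,3)

Answer: ......
...WB.
.BBB..
.BBW..
.B....
......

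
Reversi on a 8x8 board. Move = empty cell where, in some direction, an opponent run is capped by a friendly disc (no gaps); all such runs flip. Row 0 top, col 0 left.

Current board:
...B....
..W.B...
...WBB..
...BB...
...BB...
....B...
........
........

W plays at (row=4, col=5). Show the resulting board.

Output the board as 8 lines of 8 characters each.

Answer: ...B....
..W.B...
...WBB..
...BW...
...BBW..
....B...
........
........

Derivation:
Place W at (4,5); scan 8 dirs for brackets.
Dir NW: opp run (3,4) capped by W -> flip
Dir N: first cell '.' (not opp) -> no flip
Dir NE: first cell '.' (not opp) -> no flip
Dir W: opp run (4,4) (4,3), next='.' -> no flip
Dir E: first cell '.' (not opp) -> no flip
Dir SW: opp run (5,4), next='.' -> no flip
Dir S: first cell '.' (not opp) -> no flip
Dir SE: first cell '.' (not opp) -> no flip
All flips: (3,4)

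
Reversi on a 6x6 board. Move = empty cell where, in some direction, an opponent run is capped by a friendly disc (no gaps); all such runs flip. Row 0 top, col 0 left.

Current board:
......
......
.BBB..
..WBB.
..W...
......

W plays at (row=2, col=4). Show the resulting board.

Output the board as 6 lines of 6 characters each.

Answer: ......
......
.BBBW.
..WWB.
..W...
......

Derivation:
Place W at (2,4); scan 8 dirs for brackets.
Dir NW: first cell '.' (not opp) -> no flip
Dir N: first cell '.' (not opp) -> no flip
Dir NE: first cell '.' (not opp) -> no flip
Dir W: opp run (2,3) (2,2) (2,1), next='.' -> no flip
Dir E: first cell '.' (not opp) -> no flip
Dir SW: opp run (3,3) capped by W -> flip
Dir S: opp run (3,4), next='.' -> no flip
Dir SE: first cell '.' (not opp) -> no flip
All flips: (3,3)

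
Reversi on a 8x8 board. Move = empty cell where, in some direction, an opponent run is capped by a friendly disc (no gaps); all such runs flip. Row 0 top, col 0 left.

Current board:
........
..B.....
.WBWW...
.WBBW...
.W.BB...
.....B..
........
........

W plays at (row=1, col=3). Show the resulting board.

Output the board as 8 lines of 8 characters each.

Answer: ........
..BW....
.WWWW...
.WBBW...
.W.BB...
.....B..
........
........

Derivation:
Place W at (1,3); scan 8 dirs for brackets.
Dir NW: first cell '.' (not opp) -> no flip
Dir N: first cell '.' (not opp) -> no flip
Dir NE: first cell '.' (not opp) -> no flip
Dir W: opp run (1,2), next='.' -> no flip
Dir E: first cell '.' (not opp) -> no flip
Dir SW: opp run (2,2) capped by W -> flip
Dir S: first cell 'W' (not opp) -> no flip
Dir SE: first cell 'W' (not opp) -> no flip
All flips: (2,2)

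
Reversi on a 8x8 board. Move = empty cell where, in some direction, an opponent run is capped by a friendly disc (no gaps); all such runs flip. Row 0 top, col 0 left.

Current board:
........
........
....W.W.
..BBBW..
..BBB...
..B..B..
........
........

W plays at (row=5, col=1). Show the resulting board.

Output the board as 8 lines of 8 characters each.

Answer: ........
........
....W.W.
..BWBW..
..WBB...
.WB..B..
........
........

Derivation:
Place W at (5,1); scan 8 dirs for brackets.
Dir NW: first cell '.' (not opp) -> no flip
Dir N: first cell '.' (not opp) -> no flip
Dir NE: opp run (4,2) (3,3) capped by W -> flip
Dir W: first cell '.' (not opp) -> no flip
Dir E: opp run (5,2), next='.' -> no flip
Dir SW: first cell '.' (not opp) -> no flip
Dir S: first cell '.' (not opp) -> no flip
Dir SE: first cell '.' (not opp) -> no flip
All flips: (3,3) (4,2)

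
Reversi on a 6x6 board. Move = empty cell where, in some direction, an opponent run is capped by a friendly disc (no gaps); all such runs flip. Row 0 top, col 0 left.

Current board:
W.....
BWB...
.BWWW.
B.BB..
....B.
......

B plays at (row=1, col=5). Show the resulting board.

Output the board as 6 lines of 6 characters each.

Place B at (1,5); scan 8 dirs for brackets.
Dir NW: first cell '.' (not opp) -> no flip
Dir N: first cell '.' (not opp) -> no flip
Dir NE: edge -> no flip
Dir W: first cell '.' (not opp) -> no flip
Dir E: edge -> no flip
Dir SW: opp run (2,4) capped by B -> flip
Dir S: first cell '.' (not opp) -> no flip
Dir SE: edge -> no flip
All flips: (2,4)

Answer: W.....
BWB..B
.BWWB.
B.BB..
....B.
......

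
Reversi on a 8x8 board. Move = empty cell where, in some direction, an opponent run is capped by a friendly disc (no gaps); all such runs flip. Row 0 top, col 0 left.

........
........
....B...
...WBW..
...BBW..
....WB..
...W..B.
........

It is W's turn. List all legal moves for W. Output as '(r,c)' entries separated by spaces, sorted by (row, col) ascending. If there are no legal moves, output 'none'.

(1,3): flips 1 -> legal
(1,4): flips 3 -> legal
(1,5): flips 1 -> legal
(2,3): flips 1 -> legal
(2,5): no bracket -> illegal
(3,2): flips 1 -> legal
(4,2): flips 2 -> legal
(4,6): no bracket -> illegal
(5,2): no bracket -> illegal
(5,3): flips 2 -> legal
(5,6): flips 1 -> legal
(5,7): no bracket -> illegal
(6,4): no bracket -> illegal
(6,5): flips 1 -> legal
(6,7): no bracket -> illegal
(7,5): no bracket -> illegal
(7,6): no bracket -> illegal
(7,7): flips 3 -> legal

Answer: (1,3) (1,4) (1,5) (2,3) (3,2) (4,2) (5,3) (5,6) (6,5) (7,7)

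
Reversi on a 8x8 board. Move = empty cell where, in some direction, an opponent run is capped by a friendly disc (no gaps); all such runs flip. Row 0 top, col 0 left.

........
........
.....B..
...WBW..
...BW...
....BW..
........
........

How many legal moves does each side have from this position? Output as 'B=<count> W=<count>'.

-- B to move --
(2,2): no bracket -> illegal
(2,3): flips 1 -> legal
(2,4): no bracket -> illegal
(2,6): no bracket -> illegal
(3,2): flips 1 -> legal
(3,6): flips 1 -> legal
(4,2): no bracket -> illegal
(4,5): flips 2 -> legal
(4,6): no bracket -> illegal
(5,3): no bracket -> illegal
(5,6): flips 1 -> legal
(6,4): no bracket -> illegal
(6,5): no bracket -> illegal
(6,6): no bracket -> illegal
B mobility = 5
-- W to move --
(1,4): no bracket -> illegal
(1,5): flips 1 -> legal
(1,6): no bracket -> illegal
(2,3): no bracket -> illegal
(2,4): flips 1 -> legal
(2,6): no bracket -> illegal
(3,2): no bracket -> illegal
(3,6): no bracket -> illegal
(4,2): flips 1 -> legal
(4,5): no bracket -> illegal
(5,2): no bracket -> illegal
(5,3): flips 2 -> legal
(6,3): no bracket -> illegal
(6,4): flips 1 -> legal
(6,5): no bracket -> illegal
W mobility = 5

Answer: B=5 W=5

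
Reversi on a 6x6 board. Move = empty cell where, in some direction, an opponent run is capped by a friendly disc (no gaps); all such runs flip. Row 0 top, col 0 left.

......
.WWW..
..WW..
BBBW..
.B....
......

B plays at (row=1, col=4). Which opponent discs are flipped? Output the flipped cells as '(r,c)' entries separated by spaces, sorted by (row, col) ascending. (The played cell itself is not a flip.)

Answer: (2,3)

Derivation:
Dir NW: first cell '.' (not opp) -> no flip
Dir N: first cell '.' (not opp) -> no flip
Dir NE: first cell '.' (not opp) -> no flip
Dir W: opp run (1,3) (1,2) (1,1), next='.' -> no flip
Dir E: first cell '.' (not opp) -> no flip
Dir SW: opp run (2,3) capped by B -> flip
Dir S: first cell '.' (not opp) -> no flip
Dir SE: first cell '.' (not opp) -> no flip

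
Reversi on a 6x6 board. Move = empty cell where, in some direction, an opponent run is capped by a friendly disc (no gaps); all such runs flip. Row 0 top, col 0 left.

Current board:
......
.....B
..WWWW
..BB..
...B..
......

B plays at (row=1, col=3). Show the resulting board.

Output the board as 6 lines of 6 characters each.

Answer: ......
...B.B
..WBWW
..BB..
...B..
......

Derivation:
Place B at (1,3); scan 8 dirs for brackets.
Dir NW: first cell '.' (not opp) -> no flip
Dir N: first cell '.' (not opp) -> no flip
Dir NE: first cell '.' (not opp) -> no flip
Dir W: first cell '.' (not opp) -> no flip
Dir E: first cell '.' (not opp) -> no flip
Dir SW: opp run (2,2), next='.' -> no flip
Dir S: opp run (2,3) capped by B -> flip
Dir SE: opp run (2,4), next='.' -> no flip
All flips: (2,3)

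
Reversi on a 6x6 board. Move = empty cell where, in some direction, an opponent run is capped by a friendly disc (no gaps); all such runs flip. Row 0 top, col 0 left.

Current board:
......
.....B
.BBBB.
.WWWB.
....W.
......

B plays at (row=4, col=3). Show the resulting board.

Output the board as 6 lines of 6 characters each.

Answer: ......
.....B
.BBBB.
.WBBB.
...BW.
......

Derivation:
Place B at (4,3); scan 8 dirs for brackets.
Dir NW: opp run (3,2) capped by B -> flip
Dir N: opp run (3,3) capped by B -> flip
Dir NE: first cell 'B' (not opp) -> no flip
Dir W: first cell '.' (not opp) -> no flip
Dir E: opp run (4,4), next='.' -> no flip
Dir SW: first cell '.' (not opp) -> no flip
Dir S: first cell '.' (not opp) -> no flip
Dir SE: first cell '.' (not opp) -> no flip
All flips: (3,2) (3,3)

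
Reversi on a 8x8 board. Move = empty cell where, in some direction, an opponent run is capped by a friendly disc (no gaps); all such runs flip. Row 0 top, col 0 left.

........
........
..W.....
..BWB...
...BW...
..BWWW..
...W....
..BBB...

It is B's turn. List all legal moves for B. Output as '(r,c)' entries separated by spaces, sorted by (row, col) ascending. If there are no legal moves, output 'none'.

(1,1): no bracket -> illegal
(1,2): flips 1 -> legal
(1,3): no bracket -> illegal
(2,1): no bracket -> illegal
(2,3): flips 1 -> legal
(2,4): no bracket -> illegal
(3,1): no bracket -> illegal
(3,5): no bracket -> illegal
(4,2): no bracket -> illegal
(4,5): flips 3 -> legal
(4,6): no bracket -> illegal
(5,6): flips 3 -> legal
(6,2): no bracket -> illegal
(6,4): flips 2 -> legal
(6,5): flips 1 -> legal
(6,6): no bracket -> illegal

Answer: (1,2) (2,3) (4,5) (5,6) (6,4) (6,5)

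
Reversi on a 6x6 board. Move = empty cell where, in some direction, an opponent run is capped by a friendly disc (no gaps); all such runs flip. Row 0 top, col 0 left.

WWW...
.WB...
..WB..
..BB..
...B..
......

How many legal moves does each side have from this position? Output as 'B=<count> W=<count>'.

Answer: B=2 W=5

Derivation:
-- B to move --
(0,3): no bracket -> illegal
(1,0): flips 1 -> legal
(1,3): no bracket -> illegal
(2,0): no bracket -> illegal
(2,1): flips 1 -> legal
(3,1): no bracket -> illegal
B mobility = 2
-- W to move --
(0,3): no bracket -> illegal
(1,3): flips 1 -> legal
(1,4): no bracket -> illegal
(2,1): no bracket -> illegal
(2,4): flips 1 -> legal
(3,1): no bracket -> illegal
(3,4): flips 2 -> legal
(4,1): no bracket -> illegal
(4,2): flips 1 -> legal
(4,4): flips 1 -> legal
(5,2): no bracket -> illegal
(5,3): no bracket -> illegal
(5,4): no bracket -> illegal
W mobility = 5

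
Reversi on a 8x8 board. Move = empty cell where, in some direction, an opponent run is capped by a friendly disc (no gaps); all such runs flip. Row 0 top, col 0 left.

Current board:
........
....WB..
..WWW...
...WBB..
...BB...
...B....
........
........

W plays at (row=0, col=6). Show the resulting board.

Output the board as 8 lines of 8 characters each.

Place W at (0,6); scan 8 dirs for brackets.
Dir NW: edge -> no flip
Dir N: edge -> no flip
Dir NE: edge -> no flip
Dir W: first cell '.' (not opp) -> no flip
Dir E: first cell '.' (not opp) -> no flip
Dir SW: opp run (1,5) capped by W -> flip
Dir S: first cell '.' (not opp) -> no flip
Dir SE: first cell '.' (not opp) -> no flip
All flips: (1,5)

Answer: ......W.
....WW..
..WWW...
...WBB..
...BB...
...B....
........
........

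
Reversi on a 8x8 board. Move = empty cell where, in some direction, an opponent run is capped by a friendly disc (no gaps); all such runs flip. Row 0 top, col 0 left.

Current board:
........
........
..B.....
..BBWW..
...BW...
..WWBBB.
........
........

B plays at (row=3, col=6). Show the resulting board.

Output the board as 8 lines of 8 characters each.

Answer: ........
........
..B.....
..BBBBB.
...BW...
..WWBBB.
........
........

Derivation:
Place B at (3,6); scan 8 dirs for brackets.
Dir NW: first cell '.' (not opp) -> no flip
Dir N: first cell '.' (not opp) -> no flip
Dir NE: first cell '.' (not opp) -> no flip
Dir W: opp run (3,5) (3,4) capped by B -> flip
Dir E: first cell '.' (not opp) -> no flip
Dir SW: first cell '.' (not opp) -> no flip
Dir S: first cell '.' (not opp) -> no flip
Dir SE: first cell '.' (not opp) -> no flip
All flips: (3,4) (3,5)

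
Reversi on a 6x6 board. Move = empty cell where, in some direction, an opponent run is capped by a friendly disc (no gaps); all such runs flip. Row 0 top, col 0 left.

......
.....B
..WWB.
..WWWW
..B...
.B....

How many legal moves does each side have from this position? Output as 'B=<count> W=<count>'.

Answer: B=3 W=4

Derivation:
-- B to move --
(1,1): no bracket -> illegal
(1,2): flips 2 -> legal
(1,3): no bracket -> illegal
(1,4): no bracket -> illegal
(2,1): flips 2 -> legal
(2,5): no bracket -> illegal
(3,1): no bracket -> illegal
(4,1): no bracket -> illegal
(4,3): no bracket -> illegal
(4,4): flips 1 -> legal
(4,5): no bracket -> illegal
B mobility = 3
-- W to move --
(0,4): no bracket -> illegal
(0,5): no bracket -> illegal
(1,3): flips 1 -> legal
(1,4): flips 1 -> legal
(2,5): flips 1 -> legal
(3,1): no bracket -> illegal
(4,0): no bracket -> illegal
(4,1): no bracket -> illegal
(4,3): no bracket -> illegal
(5,0): no bracket -> illegal
(5,2): flips 1 -> legal
(5,3): no bracket -> illegal
W mobility = 4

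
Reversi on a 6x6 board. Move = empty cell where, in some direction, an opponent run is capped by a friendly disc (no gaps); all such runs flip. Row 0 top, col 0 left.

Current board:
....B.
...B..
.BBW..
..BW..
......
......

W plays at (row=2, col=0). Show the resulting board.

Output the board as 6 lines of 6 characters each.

Answer: ....B.
...B..
WWWW..
..BW..
......
......

Derivation:
Place W at (2,0); scan 8 dirs for brackets.
Dir NW: edge -> no flip
Dir N: first cell '.' (not opp) -> no flip
Dir NE: first cell '.' (not opp) -> no flip
Dir W: edge -> no flip
Dir E: opp run (2,1) (2,2) capped by W -> flip
Dir SW: edge -> no flip
Dir S: first cell '.' (not opp) -> no flip
Dir SE: first cell '.' (not opp) -> no flip
All flips: (2,1) (2,2)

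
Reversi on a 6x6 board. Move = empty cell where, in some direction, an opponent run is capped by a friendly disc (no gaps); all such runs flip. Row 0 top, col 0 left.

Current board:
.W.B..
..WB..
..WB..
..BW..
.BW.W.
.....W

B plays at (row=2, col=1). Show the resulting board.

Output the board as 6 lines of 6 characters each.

Answer: .W.B..
..BB..
.BBB..
..BW..
.BW.W.
.....W

Derivation:
Place B at (2,1); scan 8 dirs for brackets.
Dir NW: first cell '.' (not opp) -> no flip
Dir N: first cell '.' (not opp) -> no flip
Dir NE: opp run (1,2) capped by B -> flip
Dir W: first cell '.' (not opp) -> no flip
Dir E: opp run (2,2) capped by B -> flip
Dir SW: first cell '.' (not opp) -> no flip
Dir S: first cell '.' (not opp) -> no flip
Dir SE: first cell 'B' (not opp) -> no flip
All flips: (1,2) (2,2)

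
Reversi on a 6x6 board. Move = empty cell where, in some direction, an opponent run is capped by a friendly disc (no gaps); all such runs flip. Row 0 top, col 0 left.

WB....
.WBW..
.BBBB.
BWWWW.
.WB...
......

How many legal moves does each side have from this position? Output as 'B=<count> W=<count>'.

-- B to move --
(0,2): flips 1 -> legal
(0,3): flips 1 -> legal
(0,4): flips 1 -> legal
(1,0): flips 1 -> legal
(1,4): flips 1 -> legal
(2,0): flips 1 -> legal
(2,5): no bracket -> illegal
(3,5): flips 4 -> legal
(4,0): flips 2 -> legal
(4,3): flips 2 -> legal
(4,4): flips 2 -> legal
(4,5): flips 1 -> legal
(5,0): flips 2 -> legal
(5,1): flips 2 -> legal
(5,2): flips 1 -> legal
B mobility = 14
-- W to move --
(0,2): flips 3 -> legal
(0,3): no bracket -> illegal
(1,0): flips 1 -> legal
(1,4): flips 2 -> legal
(1,5): flips 1 -> legal
(2,0): no bracket -> illegal
(2,5): no bracket -> illegal
(3,5): flips 1 -> legal
(4,0): no bracket -> illegal
(4,3): flips 1 -> legal
(5,1): flips 1 -> legal
(5,2): flips 1 -> legal
(5,3): flips 1 -> legal
W mobility = 9

Answer: B=14 W=9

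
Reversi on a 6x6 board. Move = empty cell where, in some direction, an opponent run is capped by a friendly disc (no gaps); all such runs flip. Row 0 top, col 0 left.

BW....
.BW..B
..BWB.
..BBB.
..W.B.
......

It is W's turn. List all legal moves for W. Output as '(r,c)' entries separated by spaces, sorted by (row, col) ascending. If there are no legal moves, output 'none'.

Answer: (1,0) (2,1) (2,5) (4,1) (4,3) (4,5)

Derivation:
(0,2): no bracket -> illegal
(0,4): no bracket -> illegal
(0,5): no bracket -> illegal
(1,0): flips 1 -> legal
(1,3): no bracket -> illegal
(1,4): no bracket -> illegal
(2,0): no bracket -> illegal
(2,1): flips 2 -> legal
(2,5): flips 1 -> legal
(3,1): no bracket -> illegal
(3,5): no bracket -> illegal
(4,1): flips 1 -> legal
(4,3): flips 1 -> legal
(4,5): flips 1 -> legal
(5,3): no bracket -> illegal
(5,4): no bracket -> illegal
(5,5): no bracket -> illegal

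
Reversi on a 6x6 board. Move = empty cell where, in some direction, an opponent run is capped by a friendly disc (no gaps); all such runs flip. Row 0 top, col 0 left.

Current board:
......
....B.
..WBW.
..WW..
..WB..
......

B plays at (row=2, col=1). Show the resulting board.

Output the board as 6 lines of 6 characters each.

Answer: ......
....B.
.BBBW.
..BW..
..WB..
......

Derivation:
Place B at (2,1); scan 8 dirs for brackets.
Dir NW: first cell '.' (not opp) -> no flip
Dir N: first cell '.' (not opp) -> no flip
Dir NE: first cell '.' (not opp) -> no flip
Dir W: first cell '.' (not opp) -> no flip
Dir E: opp run (2,2) capped by B -> flip
Dir SW: first cell '.' (not opp) -> no flip
Dir S: first cell '.' (not opp) -> no flip
Dir SE: opp run (3,2) capped by B -> flip
All flips: (2,2) (3,2)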